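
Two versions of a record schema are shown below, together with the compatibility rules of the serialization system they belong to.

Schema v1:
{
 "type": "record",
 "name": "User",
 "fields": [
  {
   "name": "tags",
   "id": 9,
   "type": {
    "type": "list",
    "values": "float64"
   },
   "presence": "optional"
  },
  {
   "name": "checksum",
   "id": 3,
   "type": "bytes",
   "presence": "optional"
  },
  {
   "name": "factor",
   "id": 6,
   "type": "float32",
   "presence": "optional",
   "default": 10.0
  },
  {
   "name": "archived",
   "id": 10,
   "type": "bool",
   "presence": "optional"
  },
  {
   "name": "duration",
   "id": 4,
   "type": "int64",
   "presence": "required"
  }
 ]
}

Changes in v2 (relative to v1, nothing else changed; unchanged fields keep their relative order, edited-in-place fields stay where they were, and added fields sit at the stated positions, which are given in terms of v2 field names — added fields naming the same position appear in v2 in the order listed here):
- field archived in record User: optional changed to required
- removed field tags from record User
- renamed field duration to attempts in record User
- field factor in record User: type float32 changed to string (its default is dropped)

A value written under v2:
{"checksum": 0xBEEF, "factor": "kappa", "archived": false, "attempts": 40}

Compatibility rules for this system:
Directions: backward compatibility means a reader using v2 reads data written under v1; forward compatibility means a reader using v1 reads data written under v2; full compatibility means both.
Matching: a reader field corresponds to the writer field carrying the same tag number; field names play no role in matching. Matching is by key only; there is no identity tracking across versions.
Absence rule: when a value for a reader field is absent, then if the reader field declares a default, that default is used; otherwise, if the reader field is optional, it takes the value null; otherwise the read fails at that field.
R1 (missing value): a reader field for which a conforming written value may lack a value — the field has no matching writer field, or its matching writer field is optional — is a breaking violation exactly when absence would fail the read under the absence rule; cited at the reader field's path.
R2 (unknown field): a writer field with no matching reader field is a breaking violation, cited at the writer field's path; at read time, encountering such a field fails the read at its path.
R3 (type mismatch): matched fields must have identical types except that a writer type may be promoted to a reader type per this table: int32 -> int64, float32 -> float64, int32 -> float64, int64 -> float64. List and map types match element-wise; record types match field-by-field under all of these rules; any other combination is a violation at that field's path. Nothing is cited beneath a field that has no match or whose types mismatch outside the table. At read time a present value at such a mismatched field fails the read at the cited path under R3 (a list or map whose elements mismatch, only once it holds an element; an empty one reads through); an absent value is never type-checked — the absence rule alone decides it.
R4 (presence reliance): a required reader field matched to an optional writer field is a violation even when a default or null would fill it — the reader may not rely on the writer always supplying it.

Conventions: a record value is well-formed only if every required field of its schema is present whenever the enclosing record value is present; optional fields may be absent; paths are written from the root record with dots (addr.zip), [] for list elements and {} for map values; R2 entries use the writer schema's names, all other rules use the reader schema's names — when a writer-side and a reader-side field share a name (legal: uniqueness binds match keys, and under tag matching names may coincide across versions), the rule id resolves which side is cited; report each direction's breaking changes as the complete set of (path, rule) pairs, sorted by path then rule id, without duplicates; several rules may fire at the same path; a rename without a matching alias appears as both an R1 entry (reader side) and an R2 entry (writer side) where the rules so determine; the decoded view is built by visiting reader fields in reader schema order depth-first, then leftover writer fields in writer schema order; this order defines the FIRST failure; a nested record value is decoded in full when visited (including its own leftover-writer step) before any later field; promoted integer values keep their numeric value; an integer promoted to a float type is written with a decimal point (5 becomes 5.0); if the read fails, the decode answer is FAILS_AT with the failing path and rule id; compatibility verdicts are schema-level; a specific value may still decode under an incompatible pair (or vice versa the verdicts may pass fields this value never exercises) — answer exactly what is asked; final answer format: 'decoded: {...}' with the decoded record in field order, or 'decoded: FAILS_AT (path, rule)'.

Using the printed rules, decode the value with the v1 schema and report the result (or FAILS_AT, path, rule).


the writer's type comes first in each User pair
migrating the User value to v1:
  tags := null (absent, optional -> null)
  checksum := 0xBEEF
  read fails at factor under R3
  => FAILS_AT (factor, R3)
the rest of the User diff is inert for this question:
  field archived in record User: optional changed to required -> changes User's schema-level verdicts only — the decode of this value is the same
  removed field tags from record User -> changes User's schema-level verdicts only — the decode of this value is the same
  renamed field duration to attempts in record User -> inert under this dialect — no rule fires on User and the result does not move

decoded: FAILS_AT (factor, R3)


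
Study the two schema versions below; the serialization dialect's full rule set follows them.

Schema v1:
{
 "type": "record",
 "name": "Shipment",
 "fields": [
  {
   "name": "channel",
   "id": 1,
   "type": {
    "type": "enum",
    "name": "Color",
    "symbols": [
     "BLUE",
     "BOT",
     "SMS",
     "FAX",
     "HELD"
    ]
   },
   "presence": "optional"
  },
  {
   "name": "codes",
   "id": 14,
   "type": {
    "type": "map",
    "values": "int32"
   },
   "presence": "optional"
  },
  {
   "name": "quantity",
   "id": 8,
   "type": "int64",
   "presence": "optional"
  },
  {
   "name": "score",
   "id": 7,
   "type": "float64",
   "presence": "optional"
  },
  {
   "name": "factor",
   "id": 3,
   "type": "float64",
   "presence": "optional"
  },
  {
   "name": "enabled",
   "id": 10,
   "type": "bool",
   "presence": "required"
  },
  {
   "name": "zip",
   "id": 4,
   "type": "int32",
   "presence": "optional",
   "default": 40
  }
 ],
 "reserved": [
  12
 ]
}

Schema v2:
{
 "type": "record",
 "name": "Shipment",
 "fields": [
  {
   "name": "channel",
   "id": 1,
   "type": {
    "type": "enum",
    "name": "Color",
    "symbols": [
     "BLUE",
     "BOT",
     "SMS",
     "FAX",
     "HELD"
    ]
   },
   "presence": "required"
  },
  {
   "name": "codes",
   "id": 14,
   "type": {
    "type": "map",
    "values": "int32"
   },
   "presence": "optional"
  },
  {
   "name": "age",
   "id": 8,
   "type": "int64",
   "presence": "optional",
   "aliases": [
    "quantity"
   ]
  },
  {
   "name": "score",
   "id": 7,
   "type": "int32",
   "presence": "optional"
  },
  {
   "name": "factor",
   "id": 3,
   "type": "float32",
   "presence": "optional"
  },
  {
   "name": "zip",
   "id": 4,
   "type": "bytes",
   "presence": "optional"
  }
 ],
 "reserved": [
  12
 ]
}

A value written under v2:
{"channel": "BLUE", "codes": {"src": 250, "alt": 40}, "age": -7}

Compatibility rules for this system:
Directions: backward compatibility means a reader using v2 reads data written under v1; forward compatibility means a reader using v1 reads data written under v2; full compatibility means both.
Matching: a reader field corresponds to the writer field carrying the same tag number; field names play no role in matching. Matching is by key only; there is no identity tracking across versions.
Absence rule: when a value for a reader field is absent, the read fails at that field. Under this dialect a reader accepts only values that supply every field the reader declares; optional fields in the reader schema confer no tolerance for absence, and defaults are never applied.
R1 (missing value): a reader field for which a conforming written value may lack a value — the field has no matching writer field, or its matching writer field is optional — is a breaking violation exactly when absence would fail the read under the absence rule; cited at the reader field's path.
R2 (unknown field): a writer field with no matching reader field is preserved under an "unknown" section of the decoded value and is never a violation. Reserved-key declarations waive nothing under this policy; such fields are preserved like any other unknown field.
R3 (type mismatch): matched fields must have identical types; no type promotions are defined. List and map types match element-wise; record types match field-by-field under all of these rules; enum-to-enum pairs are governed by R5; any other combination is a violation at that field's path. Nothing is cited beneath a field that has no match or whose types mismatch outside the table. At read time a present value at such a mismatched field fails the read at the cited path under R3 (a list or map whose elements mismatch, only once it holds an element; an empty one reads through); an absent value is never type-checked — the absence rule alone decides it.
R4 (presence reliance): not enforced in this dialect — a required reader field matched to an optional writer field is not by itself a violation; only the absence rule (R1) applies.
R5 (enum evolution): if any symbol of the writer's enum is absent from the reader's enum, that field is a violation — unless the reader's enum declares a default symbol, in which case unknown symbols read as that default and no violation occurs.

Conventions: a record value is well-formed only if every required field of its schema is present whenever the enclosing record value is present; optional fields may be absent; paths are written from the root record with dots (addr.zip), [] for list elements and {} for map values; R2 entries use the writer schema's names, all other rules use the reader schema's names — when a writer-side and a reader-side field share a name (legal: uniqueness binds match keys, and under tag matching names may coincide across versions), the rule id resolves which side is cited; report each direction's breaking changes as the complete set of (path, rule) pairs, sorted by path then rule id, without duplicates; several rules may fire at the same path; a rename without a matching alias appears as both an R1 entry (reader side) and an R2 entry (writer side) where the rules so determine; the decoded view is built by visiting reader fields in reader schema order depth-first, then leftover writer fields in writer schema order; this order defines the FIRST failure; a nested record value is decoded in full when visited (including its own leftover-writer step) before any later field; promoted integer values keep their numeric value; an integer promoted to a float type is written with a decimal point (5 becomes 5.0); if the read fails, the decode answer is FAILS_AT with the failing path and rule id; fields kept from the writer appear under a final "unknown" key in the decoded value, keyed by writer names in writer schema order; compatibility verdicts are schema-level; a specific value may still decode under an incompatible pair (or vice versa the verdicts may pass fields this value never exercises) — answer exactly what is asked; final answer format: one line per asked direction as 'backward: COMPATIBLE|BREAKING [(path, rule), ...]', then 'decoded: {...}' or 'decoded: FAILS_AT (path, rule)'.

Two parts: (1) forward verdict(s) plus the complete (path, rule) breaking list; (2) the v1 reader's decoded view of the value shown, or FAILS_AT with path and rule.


the writer's type comes first in each Shipment pair
forward pass over Shipment, reader schema v1, writer schema v2:
  channel <- channel (Color -> Color, writer required)
  codes <- codes (map<string, int32> -> map<string, int32>, writer optional)
  quantity <- age (int64 -> int64, writer optional)
  score <- score (int32 -> float64, writer optional)
  factor <- factor (float32 -> float64, writer optional)
  enabled: no writer match
  zip <- zip (bytes -> int32, writer optional)
  violation R1 at codes
  violation R1 at enabled
  violation R1 at factor
  violation R3 at factor
  violation R1 at quantity
  violation R1 at score
  violation R3 at score
  violation R1 at zip
  violation R3 at zip
  => forward: BREAKING (9)
decode (reader v1):
  channel := "BLUE"
  codes := {"src": 250, "alt": 40}
  quantity := -7 (from writer age)
  read fails at score under R1 (no fill)
  => FAILS_AT (score, R1)
diffs on Shipment not affecting the asked answer:
  renamed field quantity to age in record Shipment (alias quantity declared on the renamed field) -> its effect on Shipment is confined to the backward direction, not asked

forward: BREAKING [(codes, R1), (enabled, R1), (factor, R1), (factor, R3), (quantity, R1), (score, R1), (score, R3), (zip, R1), (zip, R3)]; decoded: FAILS_AT (score, R1)


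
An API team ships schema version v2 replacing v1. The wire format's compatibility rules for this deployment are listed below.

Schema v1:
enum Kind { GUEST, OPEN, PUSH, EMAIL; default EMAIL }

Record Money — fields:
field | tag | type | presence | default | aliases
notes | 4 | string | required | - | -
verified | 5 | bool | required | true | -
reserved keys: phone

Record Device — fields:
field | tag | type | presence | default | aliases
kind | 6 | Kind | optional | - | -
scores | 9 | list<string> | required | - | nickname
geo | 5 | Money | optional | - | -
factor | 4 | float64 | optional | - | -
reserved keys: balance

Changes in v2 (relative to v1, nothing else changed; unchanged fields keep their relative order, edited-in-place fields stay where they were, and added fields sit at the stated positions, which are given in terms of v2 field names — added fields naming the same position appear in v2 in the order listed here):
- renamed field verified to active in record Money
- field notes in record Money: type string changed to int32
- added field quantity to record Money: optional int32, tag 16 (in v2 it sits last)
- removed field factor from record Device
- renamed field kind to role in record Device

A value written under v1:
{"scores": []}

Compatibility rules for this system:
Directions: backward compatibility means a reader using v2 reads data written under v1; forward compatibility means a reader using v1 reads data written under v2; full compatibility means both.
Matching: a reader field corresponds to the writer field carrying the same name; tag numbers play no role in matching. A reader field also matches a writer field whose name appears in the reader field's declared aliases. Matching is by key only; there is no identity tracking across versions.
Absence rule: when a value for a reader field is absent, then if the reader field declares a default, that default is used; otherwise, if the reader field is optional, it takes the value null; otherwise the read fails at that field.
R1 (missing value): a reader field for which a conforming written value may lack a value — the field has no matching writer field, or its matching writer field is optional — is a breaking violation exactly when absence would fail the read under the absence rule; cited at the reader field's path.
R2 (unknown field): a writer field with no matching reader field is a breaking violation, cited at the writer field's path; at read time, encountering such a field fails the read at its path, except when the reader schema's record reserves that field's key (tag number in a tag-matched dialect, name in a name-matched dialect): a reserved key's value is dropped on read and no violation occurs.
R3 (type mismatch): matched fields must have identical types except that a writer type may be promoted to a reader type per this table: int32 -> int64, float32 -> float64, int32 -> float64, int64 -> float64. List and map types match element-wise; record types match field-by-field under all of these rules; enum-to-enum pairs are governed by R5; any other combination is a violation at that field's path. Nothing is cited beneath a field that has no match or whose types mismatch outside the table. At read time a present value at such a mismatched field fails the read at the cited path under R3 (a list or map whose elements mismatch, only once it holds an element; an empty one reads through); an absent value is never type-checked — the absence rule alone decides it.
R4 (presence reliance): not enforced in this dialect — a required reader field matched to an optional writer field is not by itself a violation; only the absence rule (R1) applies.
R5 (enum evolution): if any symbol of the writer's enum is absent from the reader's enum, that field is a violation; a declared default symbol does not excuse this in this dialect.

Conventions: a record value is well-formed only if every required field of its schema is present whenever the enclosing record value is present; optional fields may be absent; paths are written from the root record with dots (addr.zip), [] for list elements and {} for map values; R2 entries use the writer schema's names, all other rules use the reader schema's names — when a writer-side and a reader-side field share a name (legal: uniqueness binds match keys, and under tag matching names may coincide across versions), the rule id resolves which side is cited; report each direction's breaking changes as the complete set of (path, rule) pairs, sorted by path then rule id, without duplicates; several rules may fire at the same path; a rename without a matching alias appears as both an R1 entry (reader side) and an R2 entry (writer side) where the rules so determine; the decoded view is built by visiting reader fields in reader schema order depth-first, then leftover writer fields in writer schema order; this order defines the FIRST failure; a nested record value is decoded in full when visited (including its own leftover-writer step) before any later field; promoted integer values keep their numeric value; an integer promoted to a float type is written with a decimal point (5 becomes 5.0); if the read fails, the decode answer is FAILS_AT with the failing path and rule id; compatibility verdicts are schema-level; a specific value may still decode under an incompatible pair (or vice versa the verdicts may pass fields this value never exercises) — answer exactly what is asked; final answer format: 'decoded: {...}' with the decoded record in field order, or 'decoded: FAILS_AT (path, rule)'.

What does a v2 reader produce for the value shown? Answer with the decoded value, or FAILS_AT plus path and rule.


decoded: {"role": null, "scores": [], "geo": null}

each type pair in Device: writer, then reader
migrating the Device value to v2:
  role := null (not supplied -> null)
  scores := []
  geo := null (not supplied -> null)
  => decoded: {"role": null, "scores": [], "geo": null}
ruling out the remaining Device differences:
  renamed field verified to active in record Money -> affects the rule determinations only; this particular Device value decodes identically
  field notes in record Money: type string changed to int32 -> affects the rule determinations only; this particular Device value decodes identically
  added field quantity to record Money: optional int32, tag 16 (in v2 it sits last) -> affects the rule determinations only; this particular Device value decodes identically


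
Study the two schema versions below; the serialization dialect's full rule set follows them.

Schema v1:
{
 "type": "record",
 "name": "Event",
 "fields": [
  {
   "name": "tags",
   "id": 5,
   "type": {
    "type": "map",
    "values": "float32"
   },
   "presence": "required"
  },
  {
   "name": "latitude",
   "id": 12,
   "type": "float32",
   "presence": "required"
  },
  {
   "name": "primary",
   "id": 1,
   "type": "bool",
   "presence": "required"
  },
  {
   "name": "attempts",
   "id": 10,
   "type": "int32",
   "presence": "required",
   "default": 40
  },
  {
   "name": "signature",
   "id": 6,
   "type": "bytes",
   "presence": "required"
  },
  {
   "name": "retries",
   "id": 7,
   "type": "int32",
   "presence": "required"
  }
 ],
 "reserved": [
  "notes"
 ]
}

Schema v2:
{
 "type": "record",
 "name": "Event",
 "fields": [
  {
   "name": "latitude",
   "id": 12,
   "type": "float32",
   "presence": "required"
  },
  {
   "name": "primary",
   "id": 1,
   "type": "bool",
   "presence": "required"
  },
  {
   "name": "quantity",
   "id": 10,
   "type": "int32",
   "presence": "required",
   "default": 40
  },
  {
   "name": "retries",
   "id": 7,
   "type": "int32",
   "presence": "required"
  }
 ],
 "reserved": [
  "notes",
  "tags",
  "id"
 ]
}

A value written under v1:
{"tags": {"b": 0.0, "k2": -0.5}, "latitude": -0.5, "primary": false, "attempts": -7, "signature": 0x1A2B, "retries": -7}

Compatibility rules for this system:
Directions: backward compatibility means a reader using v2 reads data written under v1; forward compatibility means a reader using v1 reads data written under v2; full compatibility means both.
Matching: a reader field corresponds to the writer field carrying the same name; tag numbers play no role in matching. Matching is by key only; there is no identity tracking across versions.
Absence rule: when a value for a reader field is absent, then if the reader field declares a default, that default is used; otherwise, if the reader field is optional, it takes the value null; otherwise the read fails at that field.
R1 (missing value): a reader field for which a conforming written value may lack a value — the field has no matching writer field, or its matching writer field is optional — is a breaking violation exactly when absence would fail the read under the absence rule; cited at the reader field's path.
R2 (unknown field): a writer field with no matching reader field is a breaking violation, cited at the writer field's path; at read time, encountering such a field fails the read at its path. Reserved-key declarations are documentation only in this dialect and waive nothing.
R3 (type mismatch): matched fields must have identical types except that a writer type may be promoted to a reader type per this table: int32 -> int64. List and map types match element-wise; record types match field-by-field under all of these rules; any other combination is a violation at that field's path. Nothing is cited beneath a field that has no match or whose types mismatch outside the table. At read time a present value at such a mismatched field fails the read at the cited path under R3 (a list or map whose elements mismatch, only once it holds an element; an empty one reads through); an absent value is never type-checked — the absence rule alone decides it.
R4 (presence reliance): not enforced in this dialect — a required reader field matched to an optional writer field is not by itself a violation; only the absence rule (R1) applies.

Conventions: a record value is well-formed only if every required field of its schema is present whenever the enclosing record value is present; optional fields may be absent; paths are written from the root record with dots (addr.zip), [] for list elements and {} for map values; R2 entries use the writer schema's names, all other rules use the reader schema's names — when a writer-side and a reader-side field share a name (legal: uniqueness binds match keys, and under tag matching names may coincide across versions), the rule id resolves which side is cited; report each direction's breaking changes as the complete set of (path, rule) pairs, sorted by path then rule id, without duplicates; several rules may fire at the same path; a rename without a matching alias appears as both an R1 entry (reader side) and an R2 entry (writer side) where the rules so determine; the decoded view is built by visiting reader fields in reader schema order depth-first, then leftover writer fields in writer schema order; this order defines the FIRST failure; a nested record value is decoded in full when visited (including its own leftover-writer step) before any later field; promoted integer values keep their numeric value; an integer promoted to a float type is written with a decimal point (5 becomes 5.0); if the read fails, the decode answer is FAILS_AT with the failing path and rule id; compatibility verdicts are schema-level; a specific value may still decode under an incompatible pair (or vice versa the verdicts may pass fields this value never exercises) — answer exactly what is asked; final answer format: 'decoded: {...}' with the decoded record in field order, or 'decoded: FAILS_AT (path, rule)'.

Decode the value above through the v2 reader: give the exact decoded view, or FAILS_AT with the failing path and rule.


decoded: FAILS_AT (tags, R2)

the writer's type comes first in each Event pair
migrating the Event value to v2:
  latitude := -0.5
  primary := false
  quantity := 40 (absent -> default)
  retries := -7
  read fails at tags under R2 (unknown field)
  => FAILS_AT (tags, R2)
the rest of the Event diff is inert for this question:
  removed field signature from record Event -> shifts the Event verdicts, not this decode
  renamed field attempts to quantity in record Event -> shifts the Event verdicts, not this decode


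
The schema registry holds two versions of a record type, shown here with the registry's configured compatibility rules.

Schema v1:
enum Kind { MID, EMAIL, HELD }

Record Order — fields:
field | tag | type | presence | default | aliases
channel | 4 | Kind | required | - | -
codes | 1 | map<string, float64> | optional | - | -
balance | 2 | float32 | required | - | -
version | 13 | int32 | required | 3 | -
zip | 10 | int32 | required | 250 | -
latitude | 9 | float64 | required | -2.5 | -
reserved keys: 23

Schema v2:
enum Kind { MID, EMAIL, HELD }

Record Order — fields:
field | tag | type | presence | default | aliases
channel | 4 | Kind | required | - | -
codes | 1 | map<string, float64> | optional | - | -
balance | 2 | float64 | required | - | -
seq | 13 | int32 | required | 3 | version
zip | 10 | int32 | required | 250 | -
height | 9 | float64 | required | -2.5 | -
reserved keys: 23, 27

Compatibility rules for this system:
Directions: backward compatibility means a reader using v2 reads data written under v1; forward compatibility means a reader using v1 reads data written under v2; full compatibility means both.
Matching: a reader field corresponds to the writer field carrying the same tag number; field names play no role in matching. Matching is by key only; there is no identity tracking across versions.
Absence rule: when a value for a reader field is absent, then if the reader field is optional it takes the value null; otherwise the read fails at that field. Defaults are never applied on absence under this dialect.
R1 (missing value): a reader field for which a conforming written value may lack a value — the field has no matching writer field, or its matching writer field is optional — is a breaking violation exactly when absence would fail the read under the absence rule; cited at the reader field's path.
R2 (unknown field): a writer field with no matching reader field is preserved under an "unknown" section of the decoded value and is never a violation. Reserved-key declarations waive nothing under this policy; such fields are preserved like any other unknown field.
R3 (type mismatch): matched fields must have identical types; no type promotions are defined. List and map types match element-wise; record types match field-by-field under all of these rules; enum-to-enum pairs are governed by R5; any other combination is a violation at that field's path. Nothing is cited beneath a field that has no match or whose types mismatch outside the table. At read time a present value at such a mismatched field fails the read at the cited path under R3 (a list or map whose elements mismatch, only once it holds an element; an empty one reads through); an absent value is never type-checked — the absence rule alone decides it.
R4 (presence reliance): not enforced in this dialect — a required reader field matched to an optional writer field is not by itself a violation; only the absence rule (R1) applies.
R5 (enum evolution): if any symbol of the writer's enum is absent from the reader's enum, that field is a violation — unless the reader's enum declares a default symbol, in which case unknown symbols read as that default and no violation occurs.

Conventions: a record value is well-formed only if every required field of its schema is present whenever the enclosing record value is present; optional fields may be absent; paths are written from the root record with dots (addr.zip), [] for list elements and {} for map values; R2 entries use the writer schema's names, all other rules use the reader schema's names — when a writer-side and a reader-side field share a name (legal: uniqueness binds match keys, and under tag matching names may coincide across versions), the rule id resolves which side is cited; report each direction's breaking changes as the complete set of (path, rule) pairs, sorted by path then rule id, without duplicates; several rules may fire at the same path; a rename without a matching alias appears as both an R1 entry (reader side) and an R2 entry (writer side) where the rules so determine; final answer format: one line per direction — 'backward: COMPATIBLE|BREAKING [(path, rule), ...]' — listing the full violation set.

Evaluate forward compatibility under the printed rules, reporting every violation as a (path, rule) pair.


forward: BREAKING [(balance, R3)]

in Order below, arrows point writer -> reader
forward pass over Order, reader schema v1, writer schema v2:
  writer required, Kind -> Kind: reader channel maps from writer channel
  writer optional, map<string, float64> -> map<string, float64>: reader codes maps from writer codes
  writer required, float64 -> float32: reader balance maps from writer balance
  writer required, int32 -> int32: reader version maps from writer seq
  writer required, int32 -> int32: reader zip maps from writer zip
  writer required, float64 -> float64: reader latitude maps from writer height
  violation R3 at balance
  => forward: BREAKING (1)
diffs on Order not affecting the asked answer:
  renamed field version to seq in record Order (alias version declared on the renamed field) -> no rule fires on it in Order's dialect; the asked verdict holds
  renamed field latitude to height in record Order -> no rule fires on it in Order's dialect; the asked verdict holds


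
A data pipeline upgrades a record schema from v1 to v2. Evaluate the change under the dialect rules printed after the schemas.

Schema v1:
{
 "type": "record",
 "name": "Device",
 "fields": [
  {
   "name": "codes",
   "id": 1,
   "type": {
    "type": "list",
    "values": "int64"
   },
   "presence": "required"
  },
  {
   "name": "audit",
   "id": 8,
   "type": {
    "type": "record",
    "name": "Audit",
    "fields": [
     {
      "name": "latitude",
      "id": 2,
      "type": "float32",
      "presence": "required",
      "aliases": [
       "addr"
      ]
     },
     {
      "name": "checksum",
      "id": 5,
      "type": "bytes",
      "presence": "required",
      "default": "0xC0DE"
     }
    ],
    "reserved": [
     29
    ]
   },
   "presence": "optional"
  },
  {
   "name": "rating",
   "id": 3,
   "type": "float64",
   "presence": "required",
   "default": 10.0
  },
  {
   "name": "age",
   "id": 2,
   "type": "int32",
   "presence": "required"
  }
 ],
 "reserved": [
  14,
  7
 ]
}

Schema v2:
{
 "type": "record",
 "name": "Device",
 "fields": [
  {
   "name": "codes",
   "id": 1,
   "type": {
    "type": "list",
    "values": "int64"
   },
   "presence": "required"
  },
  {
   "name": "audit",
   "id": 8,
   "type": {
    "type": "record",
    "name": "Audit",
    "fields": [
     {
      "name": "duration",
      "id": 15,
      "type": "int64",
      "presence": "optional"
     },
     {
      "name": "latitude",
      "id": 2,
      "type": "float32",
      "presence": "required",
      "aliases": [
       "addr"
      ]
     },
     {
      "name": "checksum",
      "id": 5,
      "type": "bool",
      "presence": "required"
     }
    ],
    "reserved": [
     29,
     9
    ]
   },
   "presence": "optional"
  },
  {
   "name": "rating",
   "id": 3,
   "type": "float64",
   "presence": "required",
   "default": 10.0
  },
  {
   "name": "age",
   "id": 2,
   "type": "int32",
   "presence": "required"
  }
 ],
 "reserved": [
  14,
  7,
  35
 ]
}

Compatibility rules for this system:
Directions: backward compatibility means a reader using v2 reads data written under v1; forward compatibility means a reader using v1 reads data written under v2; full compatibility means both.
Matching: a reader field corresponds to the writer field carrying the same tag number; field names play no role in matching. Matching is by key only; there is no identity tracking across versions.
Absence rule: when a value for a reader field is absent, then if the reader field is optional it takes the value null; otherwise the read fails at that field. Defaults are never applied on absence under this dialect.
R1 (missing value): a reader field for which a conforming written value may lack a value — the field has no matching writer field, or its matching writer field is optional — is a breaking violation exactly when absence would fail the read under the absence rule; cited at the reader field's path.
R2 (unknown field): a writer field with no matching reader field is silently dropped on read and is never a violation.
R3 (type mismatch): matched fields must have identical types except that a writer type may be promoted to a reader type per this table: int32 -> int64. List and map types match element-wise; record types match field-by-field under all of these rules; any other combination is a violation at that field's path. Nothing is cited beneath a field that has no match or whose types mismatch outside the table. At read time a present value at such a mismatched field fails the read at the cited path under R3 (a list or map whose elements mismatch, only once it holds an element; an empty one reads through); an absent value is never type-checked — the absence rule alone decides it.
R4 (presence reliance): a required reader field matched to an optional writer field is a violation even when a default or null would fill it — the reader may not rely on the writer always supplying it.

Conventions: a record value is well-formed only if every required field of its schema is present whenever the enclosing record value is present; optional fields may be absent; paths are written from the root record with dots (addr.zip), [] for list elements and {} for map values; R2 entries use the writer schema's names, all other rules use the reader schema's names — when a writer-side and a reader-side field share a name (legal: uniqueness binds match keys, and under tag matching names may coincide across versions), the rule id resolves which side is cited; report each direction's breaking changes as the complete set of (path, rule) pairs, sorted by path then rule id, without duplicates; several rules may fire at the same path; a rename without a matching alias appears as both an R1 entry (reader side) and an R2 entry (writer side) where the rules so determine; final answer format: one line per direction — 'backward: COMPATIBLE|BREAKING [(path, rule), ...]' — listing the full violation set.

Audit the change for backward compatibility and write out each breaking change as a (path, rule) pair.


backward: BREAKING [(audit.checksum, R3)]

in Device below, arrows point writer -> reader
backward for Device (reader v2, writer v1):
  list<int64> -> list<int64>, writer required: codes aligns to codes
  Audit -> Audit, writer optional: audit aligns to audit
  float64 -> float64, writer required: rating aligns to rating
  int32 -> int32, writer required: age aligns to age
  audit.duration has no writer counterpart
  float32 -> float32, writer required: audit.latitude aligns to audit.latitude
  bytes -> bool, writer required: audit.checksum aligns to audit.checksum
  rule R3 violated at audit.checksum
  backward on Device therefore BREAKING (1)
checking off the Device differences that do not matter here:
  added field duration to record Audit: optional int64, tag 15 (in v2 it sits immediately before latitude) -> triggers nothing under Device's printed rules — same verdict


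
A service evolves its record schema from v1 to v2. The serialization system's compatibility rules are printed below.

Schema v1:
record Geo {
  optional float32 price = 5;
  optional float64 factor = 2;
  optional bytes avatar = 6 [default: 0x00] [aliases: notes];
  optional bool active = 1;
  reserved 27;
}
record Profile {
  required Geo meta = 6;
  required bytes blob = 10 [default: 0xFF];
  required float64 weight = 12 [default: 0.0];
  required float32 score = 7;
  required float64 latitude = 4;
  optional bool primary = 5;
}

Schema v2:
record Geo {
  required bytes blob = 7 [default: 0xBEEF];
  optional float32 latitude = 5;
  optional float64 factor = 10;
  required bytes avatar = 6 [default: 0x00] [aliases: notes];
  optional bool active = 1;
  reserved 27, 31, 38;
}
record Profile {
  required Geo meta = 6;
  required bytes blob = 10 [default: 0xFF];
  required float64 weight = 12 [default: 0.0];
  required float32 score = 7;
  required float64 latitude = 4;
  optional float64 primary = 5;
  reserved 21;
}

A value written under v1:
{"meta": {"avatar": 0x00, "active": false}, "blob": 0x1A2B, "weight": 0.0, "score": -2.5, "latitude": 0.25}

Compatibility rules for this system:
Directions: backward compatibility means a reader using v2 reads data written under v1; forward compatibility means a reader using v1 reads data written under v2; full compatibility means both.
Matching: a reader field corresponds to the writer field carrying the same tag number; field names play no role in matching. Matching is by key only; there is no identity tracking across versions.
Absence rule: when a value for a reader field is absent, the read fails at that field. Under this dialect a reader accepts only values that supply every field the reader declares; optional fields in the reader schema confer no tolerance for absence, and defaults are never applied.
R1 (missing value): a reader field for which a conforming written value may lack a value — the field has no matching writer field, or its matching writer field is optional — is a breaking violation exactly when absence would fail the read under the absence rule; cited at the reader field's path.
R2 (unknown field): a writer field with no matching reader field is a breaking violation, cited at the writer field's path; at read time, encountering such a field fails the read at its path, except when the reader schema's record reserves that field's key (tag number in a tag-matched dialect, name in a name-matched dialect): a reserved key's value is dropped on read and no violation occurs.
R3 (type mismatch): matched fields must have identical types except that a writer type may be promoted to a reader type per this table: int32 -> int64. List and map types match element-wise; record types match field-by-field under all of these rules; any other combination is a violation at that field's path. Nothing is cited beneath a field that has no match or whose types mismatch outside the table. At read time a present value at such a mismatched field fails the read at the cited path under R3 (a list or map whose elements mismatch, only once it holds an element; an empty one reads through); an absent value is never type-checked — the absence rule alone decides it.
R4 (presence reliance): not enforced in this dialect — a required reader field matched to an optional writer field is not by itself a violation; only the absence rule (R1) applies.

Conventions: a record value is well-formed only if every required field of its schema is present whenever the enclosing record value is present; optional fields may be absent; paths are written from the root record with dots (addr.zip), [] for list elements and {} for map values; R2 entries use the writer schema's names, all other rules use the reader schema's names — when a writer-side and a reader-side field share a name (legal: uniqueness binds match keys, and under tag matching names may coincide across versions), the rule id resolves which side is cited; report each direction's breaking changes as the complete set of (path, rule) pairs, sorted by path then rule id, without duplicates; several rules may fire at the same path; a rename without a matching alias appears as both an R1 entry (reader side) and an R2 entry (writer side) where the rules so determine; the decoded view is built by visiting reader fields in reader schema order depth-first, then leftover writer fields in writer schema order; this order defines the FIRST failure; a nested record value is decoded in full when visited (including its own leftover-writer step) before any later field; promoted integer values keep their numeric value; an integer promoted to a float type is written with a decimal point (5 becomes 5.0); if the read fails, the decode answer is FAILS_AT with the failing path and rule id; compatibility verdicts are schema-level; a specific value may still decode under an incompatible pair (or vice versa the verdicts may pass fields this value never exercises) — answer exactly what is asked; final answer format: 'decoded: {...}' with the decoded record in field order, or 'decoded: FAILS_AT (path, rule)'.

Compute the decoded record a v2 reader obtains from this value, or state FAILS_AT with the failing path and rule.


arrows below run writer -> reader for Profile
migrating the Profile value to v2:
  read fails at meta.blob under R1 (no fill)
  => FAILS_AT (meta.blob, R1)
ruling out the remaining Profile differences:
  field primary in record Profile: type bool changed to float64 -> schema-level compatibility only; this Profile value's decode is unchanged
  renamed field price to latitude in record Geo -> schema-level compatibility only; this Profile value's decode is unchanged
  field avatar in record Geo: optional changed to required -> schema-level compatibility only; this Profile value's decode is unchanged
  field factor in record Geo: tag 2 changed to 10 -> schema-level compatibility only; this Profile value's decode is unchanged

decoded: FAILS_AT (meta.blob, R1)
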